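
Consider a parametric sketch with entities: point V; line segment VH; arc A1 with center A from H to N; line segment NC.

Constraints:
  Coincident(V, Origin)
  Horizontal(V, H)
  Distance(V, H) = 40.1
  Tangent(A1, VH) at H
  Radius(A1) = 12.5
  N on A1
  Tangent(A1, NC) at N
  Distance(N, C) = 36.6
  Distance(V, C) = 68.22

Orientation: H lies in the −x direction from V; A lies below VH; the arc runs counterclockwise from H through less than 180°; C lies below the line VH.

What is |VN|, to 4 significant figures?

54.44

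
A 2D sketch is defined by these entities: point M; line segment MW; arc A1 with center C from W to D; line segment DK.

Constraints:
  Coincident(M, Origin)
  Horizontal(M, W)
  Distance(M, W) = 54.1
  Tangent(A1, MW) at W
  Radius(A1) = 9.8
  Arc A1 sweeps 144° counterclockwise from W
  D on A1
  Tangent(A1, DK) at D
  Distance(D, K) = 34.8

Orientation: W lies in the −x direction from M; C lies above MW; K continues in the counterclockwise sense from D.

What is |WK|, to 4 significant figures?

44.27

M is at the origin; M and W share the same y with |MW| = 54.1 and W on the −x side, so W = (-54.10, 0.000). A1 meets MW tangentially, so CW is at right angles to MW, so C = W + (0, 9.8) = (-54.10, 9.800). On A1, W sits at bearing -90° from C; a 144° counterclockwise sweep puts D at bearing 54°, so D = C + 9.8·(cos 54°, sin 54°) = (-48.34, 17.73). The tangent condition forces CD to be normal to DK, so DK runs along (−sin 54°, cos 54°); with |DK| = 34.8, K = (-76.49, 38.18). Then |WK| = |K − W| = 44.27.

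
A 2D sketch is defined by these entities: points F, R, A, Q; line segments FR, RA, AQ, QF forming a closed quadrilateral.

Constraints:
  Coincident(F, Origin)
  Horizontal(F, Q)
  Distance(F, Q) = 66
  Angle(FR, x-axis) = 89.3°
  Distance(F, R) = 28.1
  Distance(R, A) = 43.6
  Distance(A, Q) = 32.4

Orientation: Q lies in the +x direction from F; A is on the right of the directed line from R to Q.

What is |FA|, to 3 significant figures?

33.6

F is at the origin; FQ is horizontal with |FQ| = 66.0 and Q in +x, so Q = (66.0, 0). FR runs at 89.3° with |FR| = 28.1, so R = (0.343, 28.1). A is determined by |RA| = 43.6 and |AQ| = 32.4 together: it lies at the intersection of circle(R, 43.6) and circle(Q, 32.4). With |RQ| = 71.4, the foot of the radical line on RQ is 41.7 from R and the perpendicular offset is √(43.6² − 41.7²) = 12.8. Taking the right-of-RQ solution: A = (33.6, -0.0968).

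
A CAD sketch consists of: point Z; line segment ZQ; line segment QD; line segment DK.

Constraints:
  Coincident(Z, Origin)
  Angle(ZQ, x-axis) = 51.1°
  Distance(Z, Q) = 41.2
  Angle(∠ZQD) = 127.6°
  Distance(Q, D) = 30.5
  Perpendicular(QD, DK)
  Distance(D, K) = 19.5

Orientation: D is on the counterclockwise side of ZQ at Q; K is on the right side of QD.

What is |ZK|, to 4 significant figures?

76.25

∠ZQD = 127.6°, so QD runs at 51.1° + (180° − 127.6°) = 103.5° from the x-axis; with |QD| = 30.5, D = Q + 30.5·(cos 103.5°, sin 103.5°) = (18.75, 61.72). QD ⟂ DK; with |DK| = 19.5 on the right of QD, K = D + 19.5·(0.9724, 0.2334) = (37.71, 66.27). Then |ZK| = |K − Z| = 76.25.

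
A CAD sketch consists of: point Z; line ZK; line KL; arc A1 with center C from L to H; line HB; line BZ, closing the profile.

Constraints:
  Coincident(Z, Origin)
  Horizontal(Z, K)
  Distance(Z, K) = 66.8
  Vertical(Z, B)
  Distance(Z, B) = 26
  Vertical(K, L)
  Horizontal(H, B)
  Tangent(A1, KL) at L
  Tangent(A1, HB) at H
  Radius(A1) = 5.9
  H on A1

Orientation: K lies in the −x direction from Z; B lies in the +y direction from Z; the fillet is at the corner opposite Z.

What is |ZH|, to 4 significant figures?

66.22

Z is at the origin; ZK is horizontal with |ZK| = 66.8 and K on the −x side, so K = (-66.80, 0.000). Z and B share the same x with |ZB| = 26.0 and B on the +y side, so B = (0.000, 26.00). The virtual corner opposite Z is at (-66.80, 26.00). The tangent condition forces CL to be normal to KL and the tangent condition forces CH to be normal to HB, with radius 5.9, so the center C sits 5.9 in from both sides at C = (-60.90, 20.10). That places the tangent points at L = (-66.80, 20.10) on KL and H = (-60.90, 26.00) on HB. Then |ZH| = |H − Z| = 66.22.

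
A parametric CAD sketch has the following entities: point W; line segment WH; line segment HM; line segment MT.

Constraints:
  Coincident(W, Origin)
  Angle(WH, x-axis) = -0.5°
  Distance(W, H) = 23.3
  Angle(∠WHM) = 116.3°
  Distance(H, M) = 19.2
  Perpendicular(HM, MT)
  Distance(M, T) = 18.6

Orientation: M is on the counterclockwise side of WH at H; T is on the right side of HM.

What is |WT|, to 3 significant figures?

49.3

∠WHM = 116.3°, so HM runs at -0.5° + (180° − 116.3°) = 63.2° from the x-axis; with |HM| = 19.2, M = H + 19.2·(cos 63.2°, sin 63.2°) = (32.0, 16.9). HM ⟂ MT; with |MT| = 18.6 on the right of HM, T = M + 18.6·(0.893, -0.451) = (48.6, 8.55). Then |WT| = |T − W| = 49.3.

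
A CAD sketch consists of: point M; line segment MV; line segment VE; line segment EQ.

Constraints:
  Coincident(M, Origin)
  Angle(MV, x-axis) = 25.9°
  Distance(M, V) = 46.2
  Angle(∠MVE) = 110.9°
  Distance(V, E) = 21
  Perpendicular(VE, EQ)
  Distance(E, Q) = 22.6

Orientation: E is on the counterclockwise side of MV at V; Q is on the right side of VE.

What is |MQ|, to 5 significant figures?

75.692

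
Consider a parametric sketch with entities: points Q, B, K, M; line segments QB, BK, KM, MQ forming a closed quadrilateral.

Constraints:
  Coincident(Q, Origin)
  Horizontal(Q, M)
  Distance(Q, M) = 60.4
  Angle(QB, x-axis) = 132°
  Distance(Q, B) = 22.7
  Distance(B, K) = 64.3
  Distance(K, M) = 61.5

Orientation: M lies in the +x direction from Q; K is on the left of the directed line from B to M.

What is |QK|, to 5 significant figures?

66.605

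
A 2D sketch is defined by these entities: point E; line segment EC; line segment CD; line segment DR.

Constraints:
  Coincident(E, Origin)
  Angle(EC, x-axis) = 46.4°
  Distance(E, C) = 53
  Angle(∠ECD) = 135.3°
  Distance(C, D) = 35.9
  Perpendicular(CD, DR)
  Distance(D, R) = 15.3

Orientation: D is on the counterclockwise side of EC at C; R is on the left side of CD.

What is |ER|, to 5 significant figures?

76.785

E is at the origin; EC runs at 46.4° with length 53.0, so C = 53.0·(cos 46.4°, sin 46.4°) = (36.550, 38.381). ∠ECD = 135.3°, so CD runs at 46.4° + (180° − 135.3°) = 91.100° from the x-axis; with |CD| = 35.9, D = C + 35.9·(cos 91.100°, sin 91.100°) = (35.861, 74.274). The perpendicularity gives DR at right angles to CD; with |DR| = 15.3 on the left of CD, R = D + 15.3·(-0.99982, -0.019197) = (20.563, 73.981). Then |ER| = |R − E| = 76.785.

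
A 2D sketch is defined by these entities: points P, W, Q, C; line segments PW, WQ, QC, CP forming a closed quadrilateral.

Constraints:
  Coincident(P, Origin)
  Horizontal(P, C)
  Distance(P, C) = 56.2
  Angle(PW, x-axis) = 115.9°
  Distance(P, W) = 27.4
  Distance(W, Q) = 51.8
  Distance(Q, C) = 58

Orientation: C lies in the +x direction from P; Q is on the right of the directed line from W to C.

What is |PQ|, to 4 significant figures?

25.00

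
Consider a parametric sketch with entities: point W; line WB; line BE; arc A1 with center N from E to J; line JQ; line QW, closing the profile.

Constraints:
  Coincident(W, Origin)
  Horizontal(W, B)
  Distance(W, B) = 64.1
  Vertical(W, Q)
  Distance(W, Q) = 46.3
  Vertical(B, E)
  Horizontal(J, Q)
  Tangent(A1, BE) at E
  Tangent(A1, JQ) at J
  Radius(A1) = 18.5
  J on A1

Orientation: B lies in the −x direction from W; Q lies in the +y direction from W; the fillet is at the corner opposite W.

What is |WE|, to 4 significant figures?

69.87

W is at the origin; WB is horizontal with |WB| = 64.1 and B on the −x side, so B = (-64.10, 0.000). WQ is vertical with |WQ| = 46.3 and Q on the +y side, so Q = (0.000, 46.30). The virtual corner opposite W is at (-64.10, 46.30). Tangency of A1 to BE means the radius NE is perpendicular to BE and tangency of A1 to JQ means the radius NJ is perpendicular to JQ, with radius 18.5, so the center N sits 18.5 in from both sides at N = (-45.60, 27.80). That places the tangent points at E = (-64.10, 27.80) on BE and J = (-45.60, 46.30) on JQ. Then |WE| = |E − W| = 69.87.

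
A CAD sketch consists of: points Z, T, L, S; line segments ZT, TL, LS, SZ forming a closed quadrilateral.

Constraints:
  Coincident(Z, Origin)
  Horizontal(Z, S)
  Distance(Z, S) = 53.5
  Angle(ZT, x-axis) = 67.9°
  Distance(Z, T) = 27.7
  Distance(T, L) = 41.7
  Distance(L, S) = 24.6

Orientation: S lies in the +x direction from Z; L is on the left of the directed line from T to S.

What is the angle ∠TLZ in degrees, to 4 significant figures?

26.75°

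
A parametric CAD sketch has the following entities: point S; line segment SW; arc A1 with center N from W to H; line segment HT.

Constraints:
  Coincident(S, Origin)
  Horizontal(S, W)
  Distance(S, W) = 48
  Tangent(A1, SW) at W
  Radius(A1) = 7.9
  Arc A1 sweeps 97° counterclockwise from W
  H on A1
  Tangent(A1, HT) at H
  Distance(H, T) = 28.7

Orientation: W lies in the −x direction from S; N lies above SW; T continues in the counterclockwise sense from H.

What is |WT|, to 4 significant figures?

37.60

S is at the origin; S and W share the same y with |SW| = 48.0 and W on the −x side, so W = (-48.00, 0.000). Tangency of A1 to SW means the radius NW is perpendicular to SW, so N = W + (0, 7.9) = (-48.00, 7.900). On A1, W sits at bearing -90° from N; a 97° counterclockwise sweep puts H at bearing 7°, so H = N + 7.9·(cos 7°, sin 7°) = (-40.16, 8.863). The tangent condition forces NH to be normal to HT, so HT runs along (−sin 7°, cos 7°); with |HT| = 28.7, T = (-43.66, 37.35). Then |WT| = |T − W| = 37.60.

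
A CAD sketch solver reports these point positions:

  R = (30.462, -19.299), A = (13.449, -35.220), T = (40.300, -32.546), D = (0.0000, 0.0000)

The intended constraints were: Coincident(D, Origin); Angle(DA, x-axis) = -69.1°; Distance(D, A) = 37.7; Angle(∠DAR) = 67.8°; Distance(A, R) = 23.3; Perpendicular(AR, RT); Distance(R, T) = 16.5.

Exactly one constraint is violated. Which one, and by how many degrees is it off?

Perpendicular(AR, RT) — off by 6.50°.

D = (0.00, 0.00) ✓; DA at -69.10° ✓; |DA| = 37.70 ✓; ∠DAR = 67.80° ✓; |AR| = 23.30 ✓; ∠(AR, RT) = 96.50° ✗; |RT| = 16.50 ✓.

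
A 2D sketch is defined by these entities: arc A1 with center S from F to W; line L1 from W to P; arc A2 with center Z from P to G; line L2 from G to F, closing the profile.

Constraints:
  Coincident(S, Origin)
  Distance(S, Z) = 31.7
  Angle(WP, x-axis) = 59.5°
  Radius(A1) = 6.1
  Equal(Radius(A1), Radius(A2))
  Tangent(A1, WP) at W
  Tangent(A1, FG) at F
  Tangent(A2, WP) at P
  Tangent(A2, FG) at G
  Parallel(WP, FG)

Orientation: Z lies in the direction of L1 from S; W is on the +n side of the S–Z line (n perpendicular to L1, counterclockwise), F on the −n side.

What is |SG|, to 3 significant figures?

32.3

Tangency of A1 to both parallel lines with radius 6.1 puts W and F at S ± 6.1·n: W = (-5.26, 3.10), F = (5.26, -3.10). Equal radii place P and G the same way about Z: P = Z + 6.1·n = (10.8, 30.4), G = Z − 6.1·n = (21.3, 24.2). Then |SG| = |G − S| = 32.3.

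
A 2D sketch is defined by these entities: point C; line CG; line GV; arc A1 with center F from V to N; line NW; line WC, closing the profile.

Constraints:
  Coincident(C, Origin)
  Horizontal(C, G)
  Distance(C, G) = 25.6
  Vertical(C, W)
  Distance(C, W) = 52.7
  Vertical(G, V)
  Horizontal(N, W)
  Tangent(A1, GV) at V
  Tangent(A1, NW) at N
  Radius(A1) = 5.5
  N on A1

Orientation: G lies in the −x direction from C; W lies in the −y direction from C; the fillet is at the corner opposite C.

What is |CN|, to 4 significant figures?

56.40

C is at the origin; C and G share the same y with |CG| = 25.6 and G on the −x side, so G = (-25.60, 0.000). C and W share the same x with |CW| = 52.7 and W on the −y side, so W = (0.000, -52.70). The virtual corner opposite C is at (-25.60, -52.70). Tangency of A1 to GV means the radius FV is perpendicular to GV and tangency of A1 to NW means the radius FN is perpendicular to NW, with radius 5.5, so the center F sits 5.5 in from both sides at F = (-20.10, -47.20). That places the tangent points at V = (-25.60, -47.20) on GV and N = (-20.10, -52.70) on NW. Then |CN| = |N − C| = 56.40.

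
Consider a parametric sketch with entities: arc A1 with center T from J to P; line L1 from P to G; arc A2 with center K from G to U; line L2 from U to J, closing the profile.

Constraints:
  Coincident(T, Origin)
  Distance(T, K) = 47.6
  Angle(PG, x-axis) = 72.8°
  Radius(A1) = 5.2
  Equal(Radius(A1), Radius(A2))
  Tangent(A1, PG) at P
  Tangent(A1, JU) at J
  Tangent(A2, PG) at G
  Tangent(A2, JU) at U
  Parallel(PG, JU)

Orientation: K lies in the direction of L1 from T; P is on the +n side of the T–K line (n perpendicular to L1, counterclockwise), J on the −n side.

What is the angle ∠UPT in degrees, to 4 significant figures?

77.68°

Tangency of A1 to both parallel lines with radius 5.2 puts P and J at T ± 5.2·n: P = (-4.967, 1.538), J = (4.967, -1.538). Equal radii place G and U the same way about K: G = K + 5.2·n = (9.108, 47.01), U = K − 5.2·n = (19.04, 43.93). Then cos ∠UPT = PU·PT / (|PU||PT|), giving 77.68°.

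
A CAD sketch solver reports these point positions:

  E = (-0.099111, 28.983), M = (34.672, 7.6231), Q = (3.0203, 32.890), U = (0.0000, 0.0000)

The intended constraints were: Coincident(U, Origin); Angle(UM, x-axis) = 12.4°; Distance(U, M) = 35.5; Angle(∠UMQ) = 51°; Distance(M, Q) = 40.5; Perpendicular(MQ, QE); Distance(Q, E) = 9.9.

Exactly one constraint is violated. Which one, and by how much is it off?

Distance(Q, E) = 9.9 — off by 4.90.

U = (0.00, 0.00) ✓; UM at 12.40° ✓; |UM| = 35.50 ✓; ∠UMQ = 51.00° ✓; |MQ| = 40.50 ✓; ∠(MQ, QE) = 90.00° ✓; |QE| = 5.000 ✗.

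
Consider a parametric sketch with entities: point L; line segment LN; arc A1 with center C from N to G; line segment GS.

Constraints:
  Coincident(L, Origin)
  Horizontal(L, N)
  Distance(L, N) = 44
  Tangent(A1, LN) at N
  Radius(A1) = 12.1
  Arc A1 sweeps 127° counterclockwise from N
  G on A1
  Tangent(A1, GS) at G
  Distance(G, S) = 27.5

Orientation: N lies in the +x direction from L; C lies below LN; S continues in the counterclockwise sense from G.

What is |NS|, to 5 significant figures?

41.914

L is at the origin; L and N share the same y with |LN| = 44.0 and N on the +x side, so N = (44.000, 0.0000). The tangent condition forces CN to be normal to LN, so C = N + (0, -12.1) = (44.000, -12.100). On A1, N sits at bearing 90° from C; a 127° counterclockwise sweep puts G at bearing 217°, so G = C + 12.1·(cos 217°, sin 217°) = (34.337, -19.382). The tangent condition forces CG to be normal to GS, so GS runs along (−sin 217°, cos 217°); with |GS| = 27.5, S = (50.886, -41.344). Then |NS| = |S − N| = 41.914.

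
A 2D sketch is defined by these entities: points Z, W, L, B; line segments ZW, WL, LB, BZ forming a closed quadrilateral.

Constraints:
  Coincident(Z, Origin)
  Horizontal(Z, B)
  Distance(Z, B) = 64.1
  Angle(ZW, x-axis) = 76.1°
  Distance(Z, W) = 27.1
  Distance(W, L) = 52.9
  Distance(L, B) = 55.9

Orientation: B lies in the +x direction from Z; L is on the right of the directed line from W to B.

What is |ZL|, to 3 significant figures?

29.8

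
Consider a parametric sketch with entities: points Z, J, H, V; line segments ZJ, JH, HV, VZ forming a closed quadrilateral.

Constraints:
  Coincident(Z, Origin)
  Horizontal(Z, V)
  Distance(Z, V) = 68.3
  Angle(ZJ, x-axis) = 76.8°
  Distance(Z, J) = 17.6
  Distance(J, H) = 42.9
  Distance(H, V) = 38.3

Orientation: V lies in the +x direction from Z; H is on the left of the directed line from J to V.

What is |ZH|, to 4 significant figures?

54.12

Z is at the origin; Z and V share the same y with |ZV| = 68.3 and V in +x, so V = (68.3, 0). ZJ runs at 76.8° with |ZJ| = 17.6, so J = (4.019, 17.13). H is determined by |JH| = 42.9 and |HV| = 38.3 together: it lies at the intersection of circle(J, 42.9) and circle(V, 38.3). With |JV| = 66.53, the foot of the radical line on JV is 36.07 from J and the perpendicular offset is √(42.9² − 36.07²) = 23.22. Taking the left-of-JV solution: H = (44.85, 30.28).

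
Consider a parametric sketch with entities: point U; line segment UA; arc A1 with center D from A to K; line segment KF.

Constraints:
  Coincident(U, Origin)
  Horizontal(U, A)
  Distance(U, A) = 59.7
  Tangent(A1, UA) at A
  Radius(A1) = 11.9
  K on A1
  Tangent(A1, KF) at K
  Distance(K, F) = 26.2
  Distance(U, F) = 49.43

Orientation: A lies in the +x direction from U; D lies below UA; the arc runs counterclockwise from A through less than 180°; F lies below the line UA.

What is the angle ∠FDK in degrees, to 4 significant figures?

65.57°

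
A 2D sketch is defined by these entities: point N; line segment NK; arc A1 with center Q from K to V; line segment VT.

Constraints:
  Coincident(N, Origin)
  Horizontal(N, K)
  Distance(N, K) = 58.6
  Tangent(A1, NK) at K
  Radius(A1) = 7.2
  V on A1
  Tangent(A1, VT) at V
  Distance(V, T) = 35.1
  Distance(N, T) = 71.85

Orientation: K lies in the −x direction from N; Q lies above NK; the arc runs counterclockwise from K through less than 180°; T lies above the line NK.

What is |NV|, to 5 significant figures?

52.194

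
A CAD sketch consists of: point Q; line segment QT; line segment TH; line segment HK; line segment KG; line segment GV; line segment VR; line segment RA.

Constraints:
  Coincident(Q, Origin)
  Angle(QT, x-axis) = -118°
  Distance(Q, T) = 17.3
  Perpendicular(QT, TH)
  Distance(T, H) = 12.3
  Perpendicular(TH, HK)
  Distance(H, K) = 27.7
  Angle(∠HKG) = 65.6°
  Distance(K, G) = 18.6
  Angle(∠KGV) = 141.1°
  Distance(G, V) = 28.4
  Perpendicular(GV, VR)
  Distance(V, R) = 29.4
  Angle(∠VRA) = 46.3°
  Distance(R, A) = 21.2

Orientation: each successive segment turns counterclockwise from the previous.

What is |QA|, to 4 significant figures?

15.82

Q is at the origin; QT runs at -118.0° with length 17.3, so T = (-8.122, -15.27). The perpendicularity gives TH at right angles to QT, so TH runs at -28.00°; with |TH| = 12.3, H = (2.738, -21.05). TH is perpendicular to HK, so HK runs at 62.00°; with |HK| = 27.7, K = (15.74, 3.408). ∠HKG = 65.6° gives KG at 176.4° from the x-axis; with |KG| = 18.6, G = (-2.821, 4.576). ∠KGV = 141.1° gives GV at -144.7° from the x-axis; with |GV| = 28.4, V = (-26.00, -11.84). GV ⟂ VR, so VR runs at -54.70°; with |VR| = 29.4, R = (-9.010, -35.83). ∠VRA = 46.3° gives RA at 79.00° from the x-axis; with |RA| = 21.2, A = (-4.965, -15.02). Then |QA| = |A − Q| = 15.82.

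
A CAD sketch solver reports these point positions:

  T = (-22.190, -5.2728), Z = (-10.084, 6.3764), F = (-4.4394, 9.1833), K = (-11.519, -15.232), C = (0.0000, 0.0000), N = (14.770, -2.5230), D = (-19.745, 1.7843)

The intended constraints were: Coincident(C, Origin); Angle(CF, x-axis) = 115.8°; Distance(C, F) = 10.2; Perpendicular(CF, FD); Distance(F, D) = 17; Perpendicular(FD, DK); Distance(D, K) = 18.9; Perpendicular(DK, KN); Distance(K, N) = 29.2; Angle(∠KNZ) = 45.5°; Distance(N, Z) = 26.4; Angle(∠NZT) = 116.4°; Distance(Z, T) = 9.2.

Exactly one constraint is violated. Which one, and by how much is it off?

Distance(Z, T) = 9.2 — off by 7.60.

C = (0.00, 0.00) ✓; CF at 115.8° ✓; |CF| = 10.20 ✓; ∠(CF, FD) = 90.00° ✓; |FD| = 17.00 ✓; ∠(FD, DK) = 90.00° ✓; |DK| = 18.90 ✓; ∠(DK, KN) = 90.00° ✓; |KN| = 29.20 ✓; ∠KNZ = 45.50° ✓; |NZ| = 26.40 ✓; ∠NZT = 116.4° ✓; |ZT| = 16.80 ✗.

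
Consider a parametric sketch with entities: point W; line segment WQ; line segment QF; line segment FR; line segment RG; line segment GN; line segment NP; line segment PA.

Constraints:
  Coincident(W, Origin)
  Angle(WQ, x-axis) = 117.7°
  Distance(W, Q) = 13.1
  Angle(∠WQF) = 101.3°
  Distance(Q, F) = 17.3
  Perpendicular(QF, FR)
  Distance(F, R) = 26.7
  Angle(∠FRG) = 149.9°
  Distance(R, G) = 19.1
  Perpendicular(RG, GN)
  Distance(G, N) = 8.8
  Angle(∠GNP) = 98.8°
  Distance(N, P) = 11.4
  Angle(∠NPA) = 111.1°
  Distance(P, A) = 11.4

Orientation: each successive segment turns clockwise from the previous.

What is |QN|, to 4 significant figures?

38.81

W is at the origin; WQ runs at 117.7° with length 13.1, so Q = (-6.089, 11.60). ∠WQF = 101.3° gives QF at 39.00° from the x-axis; with |QF| = 17.3, F = (7.355, 22.49). The perpendicularity gives FR at right angles to QF, so FR runs at -51.00°; with |FR| = 26.7, R = (24.16, 1.736). ∠FRG = 149.9° gives RG at -81.10° from the x-axis; with |RG| = 19.1, G = (27.11, -17.13). The perpendicularity gives GN at right angles to RG, so GN runs at -171.1°; with |GN| = 8.8, N = (18.42, -18.50). Then |QN| = |N − Q| = 38.81.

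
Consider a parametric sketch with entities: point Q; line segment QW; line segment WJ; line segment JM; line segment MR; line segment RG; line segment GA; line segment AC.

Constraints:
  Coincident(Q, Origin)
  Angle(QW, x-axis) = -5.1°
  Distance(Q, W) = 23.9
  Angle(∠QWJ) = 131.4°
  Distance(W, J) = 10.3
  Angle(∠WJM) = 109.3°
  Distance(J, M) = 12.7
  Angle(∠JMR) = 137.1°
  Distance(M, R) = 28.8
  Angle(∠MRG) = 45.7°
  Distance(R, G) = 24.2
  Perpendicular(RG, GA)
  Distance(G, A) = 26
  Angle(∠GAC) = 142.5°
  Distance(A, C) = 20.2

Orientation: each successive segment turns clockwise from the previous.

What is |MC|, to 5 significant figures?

22.934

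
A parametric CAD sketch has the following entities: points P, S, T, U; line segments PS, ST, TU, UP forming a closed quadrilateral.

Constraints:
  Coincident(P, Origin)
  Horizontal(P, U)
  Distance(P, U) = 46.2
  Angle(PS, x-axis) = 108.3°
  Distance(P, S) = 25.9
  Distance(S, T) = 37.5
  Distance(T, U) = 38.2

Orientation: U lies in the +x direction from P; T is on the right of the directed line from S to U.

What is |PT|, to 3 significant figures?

12.6

P is at the origin; P and U share the same y with |PU| = 46.2 and U in +x, so U = (46.2, 0). PS runs at 108.3° with |PS| = 25.9, so S = (-8.13, 24.6). T is determined by |ST| = 37.5 and |TU| = 38.2 together: it lies at the intersection of circle(S, 37.5) and circle(U, 38.2). With |SU| = 59.6, the foot of the radical line on SU is 29.4 from S and the perpendicular offset is √(37.5² − 29.4²) = 23.3. Taking the right-of-SU solution: T = (9.02, -8.76).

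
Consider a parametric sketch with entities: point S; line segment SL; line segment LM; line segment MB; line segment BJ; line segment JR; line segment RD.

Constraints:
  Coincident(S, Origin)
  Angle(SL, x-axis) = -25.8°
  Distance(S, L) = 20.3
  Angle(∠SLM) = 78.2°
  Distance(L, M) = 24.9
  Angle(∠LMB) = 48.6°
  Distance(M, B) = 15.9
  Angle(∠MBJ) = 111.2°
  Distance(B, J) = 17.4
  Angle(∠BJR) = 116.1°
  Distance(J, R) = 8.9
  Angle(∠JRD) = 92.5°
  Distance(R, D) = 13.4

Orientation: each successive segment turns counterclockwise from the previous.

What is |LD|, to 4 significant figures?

11.49

∠BJR = 116.1° gives JR at -19.90° from the x-axis; with |JR| = 8.9, R = (20.43, -12.32). ∠JRD = 92.5° gives RD at 67.60° from the x-axis; with |RD| = 13.4, D = (25.54, 0.06931). Then |LD| = |D − L| = 11.49.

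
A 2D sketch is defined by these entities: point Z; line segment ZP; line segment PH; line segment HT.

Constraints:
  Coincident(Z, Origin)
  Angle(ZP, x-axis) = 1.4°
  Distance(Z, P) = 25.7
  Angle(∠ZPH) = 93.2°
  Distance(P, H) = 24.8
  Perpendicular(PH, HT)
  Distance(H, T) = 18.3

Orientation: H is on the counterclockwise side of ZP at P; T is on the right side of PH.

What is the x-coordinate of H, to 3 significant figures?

26.5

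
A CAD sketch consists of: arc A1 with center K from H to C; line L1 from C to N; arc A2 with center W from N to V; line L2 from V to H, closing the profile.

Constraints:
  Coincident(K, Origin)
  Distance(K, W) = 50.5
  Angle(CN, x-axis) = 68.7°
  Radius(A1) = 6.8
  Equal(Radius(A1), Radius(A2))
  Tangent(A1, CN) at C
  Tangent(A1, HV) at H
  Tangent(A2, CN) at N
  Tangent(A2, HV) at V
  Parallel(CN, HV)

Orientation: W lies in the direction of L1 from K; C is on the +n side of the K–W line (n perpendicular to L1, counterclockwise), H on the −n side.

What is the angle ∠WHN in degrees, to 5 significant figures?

7.4036°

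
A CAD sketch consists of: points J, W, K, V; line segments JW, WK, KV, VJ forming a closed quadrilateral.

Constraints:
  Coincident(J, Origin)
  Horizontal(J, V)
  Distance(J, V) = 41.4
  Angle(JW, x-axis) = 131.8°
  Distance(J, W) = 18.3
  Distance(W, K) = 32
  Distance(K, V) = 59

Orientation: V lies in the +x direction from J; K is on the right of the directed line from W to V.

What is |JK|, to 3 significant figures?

23.4

Checks: |WK| = 32.00 ✓; |KV| = 59.00 ✓.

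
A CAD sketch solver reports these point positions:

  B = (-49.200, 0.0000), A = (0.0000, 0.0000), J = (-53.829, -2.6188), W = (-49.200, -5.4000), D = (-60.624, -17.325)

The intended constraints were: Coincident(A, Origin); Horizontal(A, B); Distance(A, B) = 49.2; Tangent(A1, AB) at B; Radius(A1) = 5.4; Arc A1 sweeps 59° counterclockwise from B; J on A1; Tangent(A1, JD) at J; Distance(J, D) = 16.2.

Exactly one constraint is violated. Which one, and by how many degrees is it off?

Tangent(A1, JD) at J — off by 6.20°.

A = (0.00, 0.00) ✓; A.y = 0.00, B.y = 0.00 ✓; |AB| = 49.20 ✓; ∠(WB, BA) = 90.00° ✓; |WB| = 5.400 ✓; bearing(W→J) − bearing(W→B) = 59.00° ✓; |WJ| = 5.400 ✓; ∠(WJ, JD) = 83.80° ✗; |JD| = 16.20 ✓.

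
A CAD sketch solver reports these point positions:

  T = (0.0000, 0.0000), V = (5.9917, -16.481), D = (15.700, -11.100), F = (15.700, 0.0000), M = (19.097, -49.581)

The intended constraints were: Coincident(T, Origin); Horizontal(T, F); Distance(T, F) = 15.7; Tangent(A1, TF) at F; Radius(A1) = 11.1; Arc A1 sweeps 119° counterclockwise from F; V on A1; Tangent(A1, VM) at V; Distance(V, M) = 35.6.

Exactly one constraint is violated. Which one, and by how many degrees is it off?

Tangent(A1, VM) at V — off by 7.40°.

T = (0.00, 0.00) ✓; T.y = 0.00, F.y = 0.00 ✓; |TF| = 15.70 ✓; ∠(DF, FT) = 90.00° ✓; |DF| = 11.10 ✓; bearing(D→V) − bearing(D→F) = 119.0° ✓; |DV| = 11.10 ✓; ∠(DV, VM) = 97.40° ✗; |VM| = 35.60 ✓.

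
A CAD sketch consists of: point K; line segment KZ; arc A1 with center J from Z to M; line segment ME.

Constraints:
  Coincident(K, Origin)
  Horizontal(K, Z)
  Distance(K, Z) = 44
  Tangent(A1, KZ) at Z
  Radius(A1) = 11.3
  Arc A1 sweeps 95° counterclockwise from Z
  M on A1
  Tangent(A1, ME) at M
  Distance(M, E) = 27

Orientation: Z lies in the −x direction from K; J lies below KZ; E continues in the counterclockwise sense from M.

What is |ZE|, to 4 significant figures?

40.18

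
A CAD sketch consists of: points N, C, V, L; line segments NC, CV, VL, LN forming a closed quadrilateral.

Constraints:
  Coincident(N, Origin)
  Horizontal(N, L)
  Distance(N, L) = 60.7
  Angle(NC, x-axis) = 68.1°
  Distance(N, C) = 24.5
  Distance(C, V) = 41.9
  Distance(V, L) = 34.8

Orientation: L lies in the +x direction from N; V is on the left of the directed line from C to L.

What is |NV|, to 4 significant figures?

59.72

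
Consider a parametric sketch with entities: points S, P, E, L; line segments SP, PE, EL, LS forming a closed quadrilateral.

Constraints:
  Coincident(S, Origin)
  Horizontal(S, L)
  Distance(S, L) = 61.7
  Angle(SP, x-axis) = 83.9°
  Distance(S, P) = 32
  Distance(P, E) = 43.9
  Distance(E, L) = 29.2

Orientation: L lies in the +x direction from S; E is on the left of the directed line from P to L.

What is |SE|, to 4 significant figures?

53.09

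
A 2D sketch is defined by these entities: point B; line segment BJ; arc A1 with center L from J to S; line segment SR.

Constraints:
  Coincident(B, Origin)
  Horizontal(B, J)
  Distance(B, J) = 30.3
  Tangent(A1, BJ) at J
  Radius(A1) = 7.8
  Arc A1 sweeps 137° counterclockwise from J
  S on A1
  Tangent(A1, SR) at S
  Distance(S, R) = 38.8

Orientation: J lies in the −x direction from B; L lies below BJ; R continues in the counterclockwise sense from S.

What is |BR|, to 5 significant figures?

40.617

On A1, J sits at bearing 90° from L; a 137° counterclockwise sweep puts S at bearing 227°, so S = L + 7.8·(cos 227°, sin 227°) = (-35.620, -13.505). The tangent condition forces LS to be normal to SR, so SR runs along (−sin 227°, cos 227°); with |SR| = 38.8, R = (-7.2431, -39.966). Then |BR| = |R − B| = 40.617.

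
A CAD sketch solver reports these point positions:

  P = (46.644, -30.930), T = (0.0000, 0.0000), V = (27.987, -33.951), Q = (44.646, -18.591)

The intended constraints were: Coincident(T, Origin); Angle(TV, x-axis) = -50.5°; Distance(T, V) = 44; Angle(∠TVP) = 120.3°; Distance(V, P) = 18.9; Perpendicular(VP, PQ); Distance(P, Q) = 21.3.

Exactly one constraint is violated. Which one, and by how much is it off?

Distance(P, Q) = 21.3 — off by 8.80.

T = (0.00, 0.00) ✓; TV at -50.50° ✓; |TV| = 44.00 ✓; ∠TVP = 120.3° ✓; |VP| = 18.90 ✓; ∠(VP, PQ) = 90.00° ✓; |PQ| = 12.50 ✗.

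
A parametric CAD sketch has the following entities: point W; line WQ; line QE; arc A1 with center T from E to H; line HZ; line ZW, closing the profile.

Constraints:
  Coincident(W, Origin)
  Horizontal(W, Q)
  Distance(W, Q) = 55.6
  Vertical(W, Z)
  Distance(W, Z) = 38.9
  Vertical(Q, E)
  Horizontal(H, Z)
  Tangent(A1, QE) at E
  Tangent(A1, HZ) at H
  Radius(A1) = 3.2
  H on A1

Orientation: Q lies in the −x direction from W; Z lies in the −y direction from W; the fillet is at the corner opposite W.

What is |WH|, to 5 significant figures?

65.261

The virtual corner opposite W is at (-55.600, -38.900). A1 meets QE tangentially, so TE is at right angles to QE and A1 meets HZ tangentially, so TH is at right angles to HZ, with radius 3.2, so the center T sits 3.2 in from both sides at T = (-52.400, -35.700). That places the tangent points at E = (-55.600, -35.700) on QE and H = (-52.400, -38.900) on HZ. Then |WH| = |H − W| = 65.261.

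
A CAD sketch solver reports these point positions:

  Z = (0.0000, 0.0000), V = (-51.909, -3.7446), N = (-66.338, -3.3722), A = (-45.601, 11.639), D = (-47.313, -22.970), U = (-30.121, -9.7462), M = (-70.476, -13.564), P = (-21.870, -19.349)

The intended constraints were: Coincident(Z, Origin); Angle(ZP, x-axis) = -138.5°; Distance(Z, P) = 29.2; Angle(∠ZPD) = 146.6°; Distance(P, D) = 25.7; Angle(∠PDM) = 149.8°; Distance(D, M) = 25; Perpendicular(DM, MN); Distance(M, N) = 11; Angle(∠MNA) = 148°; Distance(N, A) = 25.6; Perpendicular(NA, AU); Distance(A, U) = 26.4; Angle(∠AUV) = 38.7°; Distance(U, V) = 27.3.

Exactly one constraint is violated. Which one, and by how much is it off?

Distance(U, V) = 27.3 — off by 4.70.

Z = (0.00, 0.00) ✓; ZP at -138.5° ✓; |ZP| = 29.20 ✓; ∠ZPD = 146.6° ✓; |PD| = 25.70 ✓; ∠PDM = 149.8° ✓; |DM| = 25.00 ✓; ∠(DM, MN) = 90.00° ✓; |MN| = 11.00 ✓; ∠MNA = 148.0° ✓; |NA| = 25.60 ✓; ∠(NA, AU) = 90.00° ✓; |AU| = 26.40 ✓; ∠AUV = 38.70° ✓; |UV| = 22.60 ✗.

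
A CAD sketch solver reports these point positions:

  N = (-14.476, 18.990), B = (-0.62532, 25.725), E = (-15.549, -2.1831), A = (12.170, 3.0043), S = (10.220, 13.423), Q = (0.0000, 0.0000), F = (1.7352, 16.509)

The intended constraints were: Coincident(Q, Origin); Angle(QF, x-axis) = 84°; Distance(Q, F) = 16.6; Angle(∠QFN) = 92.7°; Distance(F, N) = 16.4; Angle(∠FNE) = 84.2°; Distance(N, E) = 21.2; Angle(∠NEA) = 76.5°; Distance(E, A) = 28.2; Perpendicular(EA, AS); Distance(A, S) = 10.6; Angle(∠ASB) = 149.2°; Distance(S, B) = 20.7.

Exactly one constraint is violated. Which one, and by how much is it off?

Distance(S, B) = 20.7 — off by 4.30.

Q = (0.00, 0.00) ✓; QF at 84.00° ✓; |QF| = 16.60 ✓; ∠QFN = 92.70° ✓; |FN| = 16.40 ✓; ∠FNE = 84.20° ✓; |NE| = 21.20 ✓; ∠NEA = 76.50° ✓; |EA| = 28.20 ✓; ∠(EA, AS) = 90.00° ✓; |AS| = 10.60 ✓; ∠ASB = 149.2° ✓; |SB| = 16.40 ✗.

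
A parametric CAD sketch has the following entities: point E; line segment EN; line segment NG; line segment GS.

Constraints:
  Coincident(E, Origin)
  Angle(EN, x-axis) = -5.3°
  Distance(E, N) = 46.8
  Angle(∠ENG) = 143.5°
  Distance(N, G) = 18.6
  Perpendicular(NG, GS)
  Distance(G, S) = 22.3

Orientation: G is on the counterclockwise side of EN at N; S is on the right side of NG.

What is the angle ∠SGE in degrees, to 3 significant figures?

116°

∠ENG = 143.5°, so NG runs at -5.3° + (180° − 143.5°) = 31.2° from the x-axis; with |NG| = 18.6, G = N + 18.6·(cos 31.2°, sin 31.2°) = (62.5, 5.31). The perpendicularity gives GS at right angles to NG; with |GS| = 22.3 on the right of NG, S = G + 22.3·(0.518, -0.855) = (74.1, -13.8). Then cos ∠SGE = GS·GE / (|GS||GE|), giving 116°.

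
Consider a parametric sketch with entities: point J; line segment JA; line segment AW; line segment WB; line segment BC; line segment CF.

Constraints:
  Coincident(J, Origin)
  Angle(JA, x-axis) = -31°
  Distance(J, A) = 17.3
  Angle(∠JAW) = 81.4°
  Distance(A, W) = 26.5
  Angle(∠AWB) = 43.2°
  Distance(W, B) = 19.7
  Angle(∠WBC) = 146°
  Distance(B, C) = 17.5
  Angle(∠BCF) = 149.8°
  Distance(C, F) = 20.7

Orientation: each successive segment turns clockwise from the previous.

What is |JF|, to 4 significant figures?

28.28

J is at the origin; JA runs at -31.0° with length 17.3, so A = (14.83, -8.910). ∠JAW = 81.4° gives AW at -129.6° from the x-axis; with |AW| = 26.5, W = (-2.063, -29.33). ∠AWB = 43.2° gives WB at 93.60° from the x-axis; with |WB| = 19.7, B = (-3.300, -9.668). ∠WBC = 146.0° gives BC at 59.60° from the x-axis; with |BC| = 17.5, C = (5.556, 5.426). ∠BCF = 149.8° gives CF at 29.40° from the x-axis; with |CF| = 20.7, F = (23.59, 15.59). Then |JF| = |F − J| = 28.28.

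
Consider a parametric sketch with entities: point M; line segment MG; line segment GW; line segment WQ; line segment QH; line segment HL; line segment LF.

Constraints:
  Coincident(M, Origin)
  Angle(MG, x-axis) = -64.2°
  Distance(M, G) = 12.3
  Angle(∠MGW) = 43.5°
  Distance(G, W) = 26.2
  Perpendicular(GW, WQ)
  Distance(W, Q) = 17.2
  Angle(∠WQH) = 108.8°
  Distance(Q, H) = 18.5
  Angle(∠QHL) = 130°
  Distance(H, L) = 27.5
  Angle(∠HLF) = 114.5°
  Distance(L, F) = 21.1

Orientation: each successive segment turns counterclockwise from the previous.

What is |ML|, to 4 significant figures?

23.76

M is at the origin; MG runs at -64.2° with length 12.3, so G = (5.353, -11.07). ∠MGW = 43.5° gives GW at 72.30° from the x-axis; with |GW| = 26.2, W = (13.32, 13.89). GW is perpendicular to WQ, so WQ runs at 162.3°; with |WQ| = 17.2, Q = (-3.067, 19.12). ∠WQH = 108.8° gives QH at -126.5° from the x-axis; with |QH| = 18.5, H = (-14.07, 4.244). ∠QHL = 130.0° gives HL at -76.50° from the x-axis; with |HL| = 27.5, L = (-7.651, -22.50). Then |ML| = |L − M| = 23.76.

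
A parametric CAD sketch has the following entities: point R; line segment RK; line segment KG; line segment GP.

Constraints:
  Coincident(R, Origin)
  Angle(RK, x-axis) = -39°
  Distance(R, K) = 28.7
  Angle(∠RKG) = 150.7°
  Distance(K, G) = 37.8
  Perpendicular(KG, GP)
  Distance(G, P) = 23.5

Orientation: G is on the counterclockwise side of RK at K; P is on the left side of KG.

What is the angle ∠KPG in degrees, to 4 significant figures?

58.13°

∠RKG = 150.7°, so KG runs at -39.0° + (180° − 150.7°) = -9.700° from the x-axis; with |KG| = 37.8, G = K + 37.8·(cos -9.700°, sin -9.700°) = (59.56, -24.43). The perpendicularity gives GP at right angles to KG; with |GP| = 23.5 on the left of KG, P = G + 23.5·(0.1685, 0.9857) = (63.52, -1.266). Then cos ∠KPG = PK·PG / (|PK||PG|), giving 58.13°.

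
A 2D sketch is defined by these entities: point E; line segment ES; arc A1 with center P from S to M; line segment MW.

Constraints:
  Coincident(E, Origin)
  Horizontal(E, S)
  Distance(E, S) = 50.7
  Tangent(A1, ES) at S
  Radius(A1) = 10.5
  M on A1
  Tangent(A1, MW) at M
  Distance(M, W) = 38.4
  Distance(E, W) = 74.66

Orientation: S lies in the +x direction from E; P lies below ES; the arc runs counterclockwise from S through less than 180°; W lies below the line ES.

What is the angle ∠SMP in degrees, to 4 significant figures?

33.95°

E is at the origin; ES is horizontal with |ES| = 50.7 and S on the +x side, so S = (50.70, 0.000). Since A1 is tangent to ES there, PS ⟂ ES, so P = S + (0, -10.5) = (50.70, -10.50). Since PM ⟂ MW (tangency), |PW| = √(10.5² + 38.4²) = 39.81 regardless of where M sits on A1. So W lies on both circle(E, 74.66) and circle(P, 39.81); the below-ES intersection is W = (55.42, -50.03). M is the foot of the tangent from W: M = (40.97, -14.45).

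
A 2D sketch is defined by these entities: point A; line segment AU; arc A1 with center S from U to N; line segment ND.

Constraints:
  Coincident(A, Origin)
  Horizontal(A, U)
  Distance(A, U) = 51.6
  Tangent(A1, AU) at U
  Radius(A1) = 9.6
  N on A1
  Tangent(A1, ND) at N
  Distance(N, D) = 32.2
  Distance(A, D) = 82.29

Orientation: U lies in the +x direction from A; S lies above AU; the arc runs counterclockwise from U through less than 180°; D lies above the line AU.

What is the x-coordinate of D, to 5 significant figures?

75.119

Checks: |AU| = 51.60 ✓; |SN| = 9.600 ✓; ∠(SN, ND) = 90.00° ✓; |ND| = 32.20 ✓; |AD| = 82.29 ✓.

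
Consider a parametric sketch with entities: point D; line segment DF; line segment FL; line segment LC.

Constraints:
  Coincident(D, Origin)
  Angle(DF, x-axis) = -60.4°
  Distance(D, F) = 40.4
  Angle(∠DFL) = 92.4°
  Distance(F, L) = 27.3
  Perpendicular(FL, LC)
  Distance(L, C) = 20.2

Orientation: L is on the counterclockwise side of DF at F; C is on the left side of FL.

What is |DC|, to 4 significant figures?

35.31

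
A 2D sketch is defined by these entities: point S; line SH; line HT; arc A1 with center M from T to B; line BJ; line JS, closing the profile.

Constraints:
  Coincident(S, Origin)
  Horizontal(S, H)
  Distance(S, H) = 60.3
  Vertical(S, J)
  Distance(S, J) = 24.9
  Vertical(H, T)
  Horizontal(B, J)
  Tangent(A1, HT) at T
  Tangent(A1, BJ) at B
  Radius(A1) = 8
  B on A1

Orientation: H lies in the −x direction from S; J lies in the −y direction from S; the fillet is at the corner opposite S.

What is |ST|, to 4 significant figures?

62.62

The virtual corner opposite S is at (-60.30, -24.90). A1 meets HT tangentially, so MT is at right angles to HT and since A1 is tangent to BJ there, MB ⟂ BJ, with radius 8.0, so the center M sits 8.0 in from both sides at M = (-52.30, -16.90). That places the tangent points at T = (-60.30, -16.90) on HT and B = (-52.30, -24.90) on BJ. Then |ST| = |T − S| = 62.62.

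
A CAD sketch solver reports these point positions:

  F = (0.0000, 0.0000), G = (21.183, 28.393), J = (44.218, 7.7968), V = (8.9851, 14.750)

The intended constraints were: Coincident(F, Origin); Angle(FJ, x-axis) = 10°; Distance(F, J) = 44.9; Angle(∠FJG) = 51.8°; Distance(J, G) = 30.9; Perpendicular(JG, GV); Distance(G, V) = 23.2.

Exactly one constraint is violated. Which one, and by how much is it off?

Distance(G, V) = 23.2 — off by 4.90.

F = (0.00, 0.00) ✓; FJ at 10.00° ✓; |FJ| = 44.90 ✓; ∠FJG = 51.80° ✓; |JG| = 30.90 ✓; ∠(JG, GV) = 90.00° ✓; |GV| = 18.30 ✗.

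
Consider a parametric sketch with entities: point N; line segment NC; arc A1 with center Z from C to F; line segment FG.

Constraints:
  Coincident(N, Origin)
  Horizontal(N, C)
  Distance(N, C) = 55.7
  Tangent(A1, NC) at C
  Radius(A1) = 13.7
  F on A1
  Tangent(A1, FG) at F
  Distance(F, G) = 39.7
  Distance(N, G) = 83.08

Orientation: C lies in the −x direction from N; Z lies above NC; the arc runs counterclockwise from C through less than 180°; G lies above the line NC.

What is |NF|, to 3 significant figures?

48.0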